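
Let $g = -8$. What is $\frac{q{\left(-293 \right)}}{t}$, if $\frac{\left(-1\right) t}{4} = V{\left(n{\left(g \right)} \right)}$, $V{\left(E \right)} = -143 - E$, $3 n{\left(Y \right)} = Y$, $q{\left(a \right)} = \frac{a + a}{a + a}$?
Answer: $\frac{3}{1684} \approx 0.0017815$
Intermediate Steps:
$q{\left(a \right)} = 1$ ($q{\left(a \right)} = \frac{2 a}{2 a} = 2 a \frac{1}{2 a} = 1$)
$n{\left(Y \right)} = \frac{Y}{3}$
$t = \frac{1684}{3}$ ($t = - 4 \left(-143 - \frac{1}{3} \left(-8\right)\right) = - 4 \left(-143 - - \frac{8}{3}\right) = - 4 \left(-143 + \frac{8}{3}\right) = \left(-4\right) \left(- \frac{421}{3}\right) = \frac{1684}{3} \approx 561.33$)
$\frac{q{\left(-293 \right)}}{t} = 1 \frac{1}{\frac{1684}{3}} = 1 \cdot \frac{3}{1684} = \frac{3}{1684}$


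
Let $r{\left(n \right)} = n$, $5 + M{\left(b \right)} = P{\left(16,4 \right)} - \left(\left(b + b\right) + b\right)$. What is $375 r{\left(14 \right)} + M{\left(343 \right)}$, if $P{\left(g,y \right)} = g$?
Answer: $4232$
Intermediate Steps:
$M{\left(b \right)} = 11 - 3 b$ ($M{\left(b \right)} = -5 - \left(-16 + 3 b\right) = 11 - 3 b$)
$375 r{\left(14 \right)} + M{\left(343 \right)} = 375 \cdot 14 + \left(11 - 1029\right) = 5250 + \left(11 - 1029\right) = 5250 - 1018 = 4232$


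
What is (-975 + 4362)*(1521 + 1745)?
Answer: 11061942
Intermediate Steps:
(-975 + 4362)*(1521 + 1745) = 3387*3266 = 11061942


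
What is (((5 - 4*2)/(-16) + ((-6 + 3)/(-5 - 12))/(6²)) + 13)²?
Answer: 115885225/665856 ≈ 174.04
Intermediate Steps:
(((5 - 4*2)/(-16) + ((-6 + 3)/(-5 - 12))/(6²)) + 13)² = (((5 - 8)*(-1/16) - 3/(-17)/36) + 13)² = ((-3*(-1/16) - 3*(-1/17)*(1/36)) + 13)² = ((3/16 + (3/17)*(1/36)) + 13)² = ((3/16 + 1/204) + 13)² = (157/816 + 13)² = (10765/816)² = 115885225/665856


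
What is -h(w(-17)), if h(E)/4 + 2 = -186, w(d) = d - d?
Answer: 752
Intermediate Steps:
w(d) = 0
h(E) = -752 (h(E) = -8 + 4*(-186) = -8 - 744 = -752)
-h(w(-17)) = -1*(-752) = 752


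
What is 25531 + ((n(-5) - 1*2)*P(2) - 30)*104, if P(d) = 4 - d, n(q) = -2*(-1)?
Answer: 22411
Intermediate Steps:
n(q) = 2
25531 + ((n(-5) - 1*2)*P(2) - 30)*104 = 25531 + ((2 - 1*2)*(4 - 1*2) - 30)*104 = 25531 + ((2 - 2)*(4 - 2) - 30)*104 = 25531 + (0*2 - 30)*104 = 25531 + (0 - 30)*104 = 25531 - 30*104 = 25531 - 3120 = 22411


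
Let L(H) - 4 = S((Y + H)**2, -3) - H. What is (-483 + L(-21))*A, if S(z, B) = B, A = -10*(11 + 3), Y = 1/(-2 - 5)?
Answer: 64540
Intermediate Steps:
Y = -1/7 (Y = 1/(-7) = -1/7 ≈ -0.14286)
A = -140 (A = -10*14 = -140)
L(H) = 1 - H (L(H) = 4 + (-3 - H) = 1 - H)
(-483 + L(-21))*A = (-483 + (1 - 1*(-21)))*(-140) = (-483 + (1 + 21))*(-140) = (-483 + 22)*(-140) = -461*(-140) = 64540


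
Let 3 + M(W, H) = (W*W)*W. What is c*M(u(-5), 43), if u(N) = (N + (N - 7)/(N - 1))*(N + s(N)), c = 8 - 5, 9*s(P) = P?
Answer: 124919/9 ≈ 13880.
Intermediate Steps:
s(P) = P/9
c = 3
u(N) = 10*N*(N + (-7 + N)/(-1 + N))/9 (u(N) = (N + (N - 7)/(N - 1))*(N + N/9) = (N + (-7 + N)/(-1 + N))*(10*N/9) = 10*N*(N + (-7 + N)/(-1 + N))/9)
M(W, H) = -3 + W³ (M(W, H) = -3 + (W*W)*W = -3 + W²*W = -3 + W³)
c*M(u(-5), 43) = 3*(-3 + ((10/9)*(-5)*(-7 + (-5)²)/(-1 - 5))³) = 3*(-3 + ((10/9)*(-5)*(-7 + 25)/(-6))³) = 3*(-3 + ((10/9)*(-5)*(-⅙)*18)³) = 3*(-3 + (50/3)³) = 3*(-3 + 125000/27) = 3*(124919/27) = 124919/9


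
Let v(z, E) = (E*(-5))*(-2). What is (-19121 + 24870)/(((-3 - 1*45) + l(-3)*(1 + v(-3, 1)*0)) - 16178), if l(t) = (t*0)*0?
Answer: -5749/16226 ≈ -0.35431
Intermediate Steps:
v(z, E) = 10*E (v(z, E) = -5*E*(-2) = 10*E)
l(t) = 0 (l(t) = 0*0 = 0)
(-19121 + 24870)/(((-3 - 1*45) + l(-3)*(1 + v(-3, 1)*0)) - 16178) = (-19121 + 24870)/(((-3 - 1*45) + 0*(1 + (10*1)*0)) - 16178) = 5749/(((-3 - 45) + 0*(1 + 10*0)) - 16178) = 5749/((-48 + 0*(1 + 0)) - 16178) = 5749/((-48 + 0*1) - 16178) = 5749/((-48 + 0) - 16178) = 5749/(-48 - 16178) = 5749/(-16226) = 5749*(-1/16226) = -5749/16226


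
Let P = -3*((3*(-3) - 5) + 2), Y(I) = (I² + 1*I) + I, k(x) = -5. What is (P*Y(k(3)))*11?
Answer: 5940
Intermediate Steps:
Y(I) = I² + 2*I (Y(I) = (I² + I) + I = (I + I²) + I = I² + 2*I)
P = 36 (P = -3*((-9 - 5) + 2) = -3*(-14 + 2) = -3*(-12) = 36)
(P*Y(k(3)))*11 = (36*(-5*(2 - 5)))*11 = (36*(-5*(-3)))*11 = (36*15)*11 = 540*11 = 5940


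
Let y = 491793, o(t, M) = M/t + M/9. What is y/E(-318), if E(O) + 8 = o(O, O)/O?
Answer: -469170522/7529 ≈ -62315.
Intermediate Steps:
o(t, M) = M/9 + M/t (o(t, M) = M/t + M*(⅑) = M/t + M/9 = M/9 + M/t)
E(O) = -8 + (1 + O/9)/O (E(O) = -8 + (O/9 + O/O)/O = -8 + (O/9 + 1)/O = -8 + (1 + O/9)/O)
y/E(-318) = 491793/(-71/9 + 1/(-318)) = 491793/(-71/9 - 1/318) = 491793/(-7529/954) = 491793*(-954/7529) = -469170522/7529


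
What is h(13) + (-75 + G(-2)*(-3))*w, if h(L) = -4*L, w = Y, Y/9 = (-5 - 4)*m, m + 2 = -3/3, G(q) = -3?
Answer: -16090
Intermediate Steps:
m = -3 (m = -2 - 3/3 = -2 - 3*⅓ = -2 - 1 = -3)
Y = 243 (Y = 9*((-5 - 4)*(-3)) = 9*(-9*(-3)) = 9*27 = 243)
w = 243
h(L) = -4*L
h(13) + (-75 + G(-2)*(-3))*w = -4*13 + (-75 - 3*(-3))*243 = -52 + (-75 + 9)*243 = -52 - 66*243 = -52 - 16038 = -16090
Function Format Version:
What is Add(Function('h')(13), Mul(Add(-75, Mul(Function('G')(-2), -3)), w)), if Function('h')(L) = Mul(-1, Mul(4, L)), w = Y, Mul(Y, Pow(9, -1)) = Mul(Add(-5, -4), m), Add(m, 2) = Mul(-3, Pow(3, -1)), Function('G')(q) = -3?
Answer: -16090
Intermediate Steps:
m = -3 (m = Add(-2, Mul(-3, Pow(3, -1))) = Add(-2, Mul(-3, Rational(1, 3))) = Add(-2, -1) = -3)
Y = 243 (Y = Mul(9, Mul(Add(-5, -4), -3)) = Mul(9, Mul(-9, -3)) = Mul(9, 27) = 243)
w = 243
Function('h')(L) = Mul(-4, L)
Add(Function('h')(13), Mul(Add(-75, Mul(Function('G')(-2), -3)), w)) = Add(Mul(-4, 13), Mul(Add(-75, Mul(-3, -3)), 243)) = Add(-52, Mul(Add(-75, 9), 243)) = Add(-52, Mul(-66, 243)) = Add(-52, -16038) = -16090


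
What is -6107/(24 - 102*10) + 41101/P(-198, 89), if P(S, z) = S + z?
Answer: -40270933/108564 ≈ -370.94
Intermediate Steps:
-6107/(24 - 102*10) + 41101/P(-198, 89) = -6107/(24 - 102*10) + 41101/(-198 + 89) = -6107/(24 - 1020) + 41101/(-109) = -6107/(-996) + 41101*(-1/109) = -6107*(-1/996) - 41101/109 = 6107/996 - 41101/109 = -40270933/108564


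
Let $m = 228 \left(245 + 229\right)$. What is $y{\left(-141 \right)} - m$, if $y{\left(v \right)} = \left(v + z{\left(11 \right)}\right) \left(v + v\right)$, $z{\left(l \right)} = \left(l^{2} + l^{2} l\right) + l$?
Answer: $-480876$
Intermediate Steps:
$z{\left(l \right)} = l + l^{2} + l^{3}$ ($z{\left(l \right)} = \left(l^{2} + l^{3}\right) + l = l + l^{2} + l^{3}$)
$m = 108072$ ($m = 228 \cdot 474 = 108072$)
$y{\left(v \right)} = 2 v \left(1463 + v\right)$ ($y{\left(v \right)} = \left(v + 11 \left(1 + 11 + 11^{2}\right)\right) \left(v + v\right) = \left(v + 11 \left(1 + 11 + 121\right)\right) 2 v = \left(v + 11 \cdot 133\right) 2 v = \left(v + 1463\right) 2 v = \left(1463 + v\right) 2 v = 2 v \left(1463 + v\right)$)
$y{\left(-141 \right)} - m = 2 \left(-141\right) \left(1463 - 141\right) - 108072 = 2 \left(-141\right) 1322 - 108072 = -372804 - 108072 = -480876$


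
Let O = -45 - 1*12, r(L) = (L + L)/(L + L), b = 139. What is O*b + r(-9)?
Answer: -7922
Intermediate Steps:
r(L) = 1 (r(L) = (2*L)/((2*L)) = (2*L)*(1/(2*L)) = 1)
O = -57 (O = -45 - 12 = -57)
O*b + r(-9) = -57*139 + 1 = -7923 + 1 = -7922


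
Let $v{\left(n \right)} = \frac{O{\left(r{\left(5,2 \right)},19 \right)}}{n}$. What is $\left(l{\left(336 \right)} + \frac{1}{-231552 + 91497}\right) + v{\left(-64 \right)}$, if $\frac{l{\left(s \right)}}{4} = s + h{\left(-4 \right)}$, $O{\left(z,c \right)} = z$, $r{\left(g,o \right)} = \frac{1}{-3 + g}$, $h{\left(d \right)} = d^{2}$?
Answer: $\frac{25241132137}{17927040} \approx 1408.0$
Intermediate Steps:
$l{\left(s \right)} = 64 + 4 s$ ($l{\left(s \right)} = 4 \left(s + \left(-4\right)^{2}\right) = 4 \left(s + 16\right) = 4 \left(16 + s\right) = 64 + 4 s$)
$v{\left(n \right)} = \frac{1}{2 n}$ ($v{\left(n \right)} = \frac{1}{\left(-3 + 5\right) n} = \frac{1}{2 n}$)
$\left(l{\left(336 \right)} + \frac{1}{-231552 + 91497}\right) + v{\left(-64 \right)} = \left(\left(64 + 4 \cdot 336\right) + \frac{1}{-231552 + 91497}\right) + \frac{1}{2 \left(-64\right)} = \left(\left(64 + 1344\right) + \frac{1}{-140055}\right) + \frac{1}{2} \left(- \frac{1}{64}\right) = \left(1408 - \frac{1}{140055}\right) - \frac{1}{128} = \frac{197197439}{140055} - \frac{1}{128} = \frac{25241132137}{17927040}$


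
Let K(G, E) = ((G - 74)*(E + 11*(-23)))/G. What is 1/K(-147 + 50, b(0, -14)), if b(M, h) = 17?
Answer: -97/40356 ≈ -0.0024036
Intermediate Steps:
K(G, E) = (-253 + E)*(-74 + G)/G (K(G, E) = ((-74 + G)*(E - 253))/G = ((-74 + G)*(-253 + E))/G = ((-253 + E)*(-74 + G))/G = (-253 + E)*(-74 + G)/G)
1/K(-147 + 50, b(0, -14)) = 1/((18722 - 74*17 + (-147 + 50)*(-253 + 17))/(-147 + 50)) = 1/((18722 - 1258 - 97*(-236))/(-97)) = 1/(-(18722 - 1258 + 22892)/97) = 1/(-1/97*40356) = 1/(-40356/97) = -97/40356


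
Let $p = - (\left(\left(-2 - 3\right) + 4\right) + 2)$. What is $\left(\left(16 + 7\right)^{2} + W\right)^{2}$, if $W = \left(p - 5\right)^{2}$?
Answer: $319225$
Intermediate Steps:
$p = -1$ ($p = - (\left(-5 + 4\right) + 2) = - (-1 + 2) = \left(-1\right) 1 = -1$)
$W = 36$ ($W = \left(-1 - 5\right)^{2} = \left(-6\right)^{2} = 36$)
$\left(\left(16 + 7\right)^{2} + W\right)^{2} = \left(\left(16 + 7\right)^{2} + 36\right)^{2} = \left(23^{2} + 36\right)^{2} = \left(529 + 36\right)^{2} = 565^{2} = 319225$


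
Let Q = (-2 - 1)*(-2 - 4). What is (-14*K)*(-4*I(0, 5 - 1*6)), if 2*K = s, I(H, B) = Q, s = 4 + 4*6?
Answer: 14112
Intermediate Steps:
Q = 18 (Q = -3*(-6) = 18)
s = 28 (s = 4 + 24 = 28)
I(H, B) = 18
K = 14 (K = (½)*28 = 14)
(-14*K)*(-4*I(0, 5 - 1*6)) = (-14*14)*(-4*18) = -196*(-72) = 14112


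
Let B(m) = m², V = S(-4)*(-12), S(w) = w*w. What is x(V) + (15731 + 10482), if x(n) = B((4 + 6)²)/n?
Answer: 313931/12 ≈ 26161.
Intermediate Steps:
S(w) = w²
V = -192 (V = (-4)²*(-12) = 16*(-12) = -192)
x(n) = 10000/n (x(n) = ((4 + 6)²)²/n = (10²)²/n = 100²/n = 10000/n)
x(V) + (15731 + 10482) = 10000/(-192) + (15731 + 10482) = 10000*(-1/192) + 26213 = -625/12 + 26213 = 313931/12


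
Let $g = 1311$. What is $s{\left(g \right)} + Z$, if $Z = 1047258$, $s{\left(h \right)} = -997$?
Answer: $1046261$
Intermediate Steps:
$s{\left(g \right)} + Z = -997 + 1047258 = 1046261$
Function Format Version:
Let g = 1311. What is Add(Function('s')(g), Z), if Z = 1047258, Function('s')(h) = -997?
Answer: 1046261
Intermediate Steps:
Add(Function('s')(g), Z) = Add(-997, 1047258) = 1046261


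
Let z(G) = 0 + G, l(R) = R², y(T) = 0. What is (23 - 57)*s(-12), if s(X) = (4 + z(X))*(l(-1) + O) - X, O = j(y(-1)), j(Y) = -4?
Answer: -1224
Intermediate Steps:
O = -4
z(G) = G
s(X) = -12 - 4*X (s(X) = (4 + X)*((-1)² - 4) - X = (4 + X)*(1 - 4) - X = (4 + X)*(-3) - X = (-12 - 3*X) - X = -12 - 4*X)
(23 - 57)*s(-12) = (23 - 57)*(-12 - 4*(-12)) = -34*(-12 + 48) = -34*36 = -1224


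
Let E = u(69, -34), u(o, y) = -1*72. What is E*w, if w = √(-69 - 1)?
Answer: -72*I*√70 ≈ -602.4*I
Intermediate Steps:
u(o, y) = -72
E = -72
w = I*√70 (w = √(-70) = I*√70 ≈ 8.3666*I)
E*w = -72*I*√70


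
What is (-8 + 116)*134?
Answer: 14472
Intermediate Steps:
(-8 + 116)*134 = 108*134 = 14472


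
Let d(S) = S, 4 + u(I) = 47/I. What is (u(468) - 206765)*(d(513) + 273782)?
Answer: -26542936044275/468 ≈ -5.6716e+10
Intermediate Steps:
u(I) = -4 + 47/I
(u(468) - 206765)*(d(513) + 273782) = ((-4 + 47/468) - 206765)*(513 + 273782) = ((-4 + 47*(1/468)) - 206765)*274295 = ((-4 + 47/468) - 206765)*274295 = (-1825/468 - 206765)*274295 = -96767845/468*274295 = -26542936044275/468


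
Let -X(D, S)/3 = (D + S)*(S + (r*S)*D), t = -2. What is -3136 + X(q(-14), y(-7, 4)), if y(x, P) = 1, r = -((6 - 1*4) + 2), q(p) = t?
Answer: -3109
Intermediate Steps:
q(p) = -2
r = -4 (r = -((6 - 4) + 2) = -(2 + 2) = -1*4 = -4)
X(D, S) = -3*(D + S)*(S - 4*D*S) (X(D, S) = -3*(D + S)*(S + (-4*S)*D) = -3*(D + S)*(S - 4*D*S))
-3136 + X(q(-14), y(-7, 4)) = -3136 + 3*1*(-1*(-2) - 1*1 + 4*(-2)² + 4*(-2)*1) = -3136 + 3*1*(2 - 1 + 4*4 - 8) = -3136 + 3*1*(2 - 1 + 16 - 8) = -3136 + 3*1*9 = -3136 + 27 = -3109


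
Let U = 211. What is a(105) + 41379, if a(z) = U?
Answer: 41590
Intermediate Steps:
a(z) = 211
a(105) + 41379 = 211 + 41379 = 41590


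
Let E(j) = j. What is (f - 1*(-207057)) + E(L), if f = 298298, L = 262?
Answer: 505617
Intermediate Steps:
(f - 1*(-207057)) + E(L) = (298298 - 1*(-207057)) + 262 = (298298 + 207057) + 262 = 505355 + 262 = 505617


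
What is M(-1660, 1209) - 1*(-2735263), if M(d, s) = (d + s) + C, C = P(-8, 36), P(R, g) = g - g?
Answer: 2734812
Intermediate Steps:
P(R, g) = 0
C = 0
M(d, s) = d + s (M(d, s) = (d + s) + 0 = d + s)
M(-1660, 1209) - 1*(-2735263) = (-1660 + 1209) - 1*(-2735263) = -451 + 2735263 = 2734812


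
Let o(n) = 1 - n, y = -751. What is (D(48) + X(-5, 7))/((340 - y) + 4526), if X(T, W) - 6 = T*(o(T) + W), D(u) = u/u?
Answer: -58/5617 ≈ -0.010326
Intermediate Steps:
D(u) = 1
X(T, W) = 6 + T*(1 + W - T) (X(T, W) = 6 + T*((1 - T) + W) = 6 + T*(1 + W - T))
(D(48) + X(-5, 7))/((340 - y) + 4526) = (1 + (6 - 5*7 - 1*(-5)*(-1 - 5)))/((340 - 1*(-751)) + 4526) = (1 + (6 - 35 - 1*(-5)*(-6)))/((340 + 751) + 4526) = (1 + (6 - 35 - 30))/(1091 + 4526) = (1 - 59)/5617 = -58*1/5617 = -58/5617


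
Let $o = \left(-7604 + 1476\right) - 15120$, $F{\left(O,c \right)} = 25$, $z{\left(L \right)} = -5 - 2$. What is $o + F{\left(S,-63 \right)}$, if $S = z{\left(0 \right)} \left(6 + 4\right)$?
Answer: $-21223$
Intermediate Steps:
$z{\left(L \right)} = -7$ ($z{\left(L \right)} = -5 - 2 = -7$)
$S = -70$ ($S = - 7 \left(6 + 4\right) = \left(-7\right) 10 = -70$)
$o = -21248$ ($o = -6128 - 15120 = -21248$)
$o + F{\left(S,-63 \right)} = -21248 + 25 = -21223$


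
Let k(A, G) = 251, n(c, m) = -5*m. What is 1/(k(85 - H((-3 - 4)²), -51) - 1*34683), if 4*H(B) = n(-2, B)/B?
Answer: -1/34432 ≈ -2.9043e-5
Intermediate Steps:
H(B) = -5/4 (H(B) = ((-5*B)/B)/4 = (¼)*(-5) = -5/4)
1/(k(85 - H((-3 - 4)²), -51) - 1*34683) = 1/(251 - 1*34683) = 1/(251 - 34683) = 1/(-34432) = -1/34432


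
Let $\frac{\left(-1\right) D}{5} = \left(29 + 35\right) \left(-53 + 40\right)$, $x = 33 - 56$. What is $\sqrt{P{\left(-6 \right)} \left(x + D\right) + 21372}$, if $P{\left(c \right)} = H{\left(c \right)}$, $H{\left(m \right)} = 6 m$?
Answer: $2 i \sqrt{31890} \approx 357.16 i$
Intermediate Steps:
$P{\left(c \right)} = 6 c$
$x = -23$ ($x = 33 - 56 = -23$)
$D = 4160$ ($D = - 5 \left(29 + 35\right) \left(-53 + 40\right) = - 5 \cdot 64 \left(-13\right) = \left(-5\right) \left(-832\right) = 4160$)
$\sqrt{P{\left(-6 \right)} \left(x + D\right) + 21372} = \sqrt{6 \left(-6\right) \left(-23 + 4160\right) + 21372} = \sqrt{\left(-36\right) 4137 + 21372} = \sqrt{-148932 + 21372} = \sqrt{-127560} = 2 i \sqrt{31890}$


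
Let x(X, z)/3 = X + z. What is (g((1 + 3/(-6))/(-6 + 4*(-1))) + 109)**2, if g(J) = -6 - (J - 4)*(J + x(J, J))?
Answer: 1651040689/160000 ≈ 10319.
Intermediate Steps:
x(X, z) = 3*X + 3*z (x(X, z) = 3*(X + z) = 3*X + 3*z)
g(J) = -6 - 7*J*(-4 + J) (g(J) = -6 - (J - 4)*(J + (3*J + 3*J)) = -6 - (-4 + J)*(J + 6*J) = -6 - (-4 + J)*7*J = -6 - 7*J*(-4 + J))
(g((1 + 3/(-6))/(-6 + 4*(-1))) + 109)**2 = ((-6 - 7*(1 + 3/(-6))**2/(-6 + 4*(-1))**2 + 28*((1 + 3/(-6))/(-6 + 4*(-1)))) + 109)**2 = ((-6 - 7*(1 + 3*(-1/6))**2/(-6 - 4)**2 + 28*((1 + 3*(-1/6))/(-6 - 4))) + 109)**2 = ((-6 - 7*(1 - 1/2)**2/100 + 28*((1 - 1/2)/(-10))) + 109)**2 = ((-6 - 7*((1/2)*(-1/10))**2 + 28*((1/2)*(-1/10))) + 109)**2 = ((-6 - 7*(-1/20)**2 + 28*(-1/20)) + 109)**2 = ((-6 - 7*1/400 - 7/5) + 109)**2 = ((-6 - 7/400 - 7/5) + 109)**2 = (-2967/400 + 109)**2 = (40633/400)**2 = 1651040689/160000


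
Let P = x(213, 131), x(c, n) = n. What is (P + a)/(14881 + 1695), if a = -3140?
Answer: -3009/16576 ≈ -0.18153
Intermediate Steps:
P = 131
(P + a)/(14881 + 1695) = (131 - 3140)/(14881 + 1695) = -3009/16576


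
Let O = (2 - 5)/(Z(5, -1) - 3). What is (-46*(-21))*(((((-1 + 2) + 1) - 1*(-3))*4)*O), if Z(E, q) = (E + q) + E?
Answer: -9660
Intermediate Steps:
Z(E, q) = q + 2*E
O = -½ (O = (2 - 5)/((-1 + 2*5) - 3) = -3/((-1 + 10) - 3) = -3/(9 - 3) = -3/6 = -3*⅙ = -½ ≈ -0.50000)
(-46*(-21))*(((((-1 + 2) + 1) - 1*(-3))*4)*O) = (-46*(-21))*(((((-1 + 2) + 1) - 1*(-3))*4)*(-½)) = 966*((((1 + 1) + 3)*4)*(-½)) = 966*(((2 + 3)*4)*(-½)) = 966*((5*4)*(-½)) = 966*(20*(-½)) = 966*(-10) = -9660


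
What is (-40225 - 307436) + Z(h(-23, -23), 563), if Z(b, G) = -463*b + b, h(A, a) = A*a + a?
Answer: -581433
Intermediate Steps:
h(A, a) = a + A*a
Z(b, G) = -462*b
(-40225 - 307436) + Z(h(-23, -23), 563) = (-40225 - 307436) - (-10626)*(1 - 23) = -347661 - (-10626)*(-22) = -347661 - 462*506 = -347661 - 233772 = -581433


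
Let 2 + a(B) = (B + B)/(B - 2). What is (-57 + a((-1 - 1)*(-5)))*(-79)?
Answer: 8927/2 ≈ 4463.5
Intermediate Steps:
a(B) = -2 + 2*B/(-2 + B) (a(B) = -2 + (B + B)/(B - 2) = -2 + (2*B)/(-2 + B) = -2 + 2*B/(-2 + B))
(-57 + a((-1 - 1)*(-5)))*(-79) = (-57 + 4/(-2 + (-1 - 1)*(-5)))*(-79) = (-57 + 4/(-2 - 2*(-5)))*(-79) = (-57 + 4/(-2 + 10))*(-79) = (-57 + 4/8)*(-79) = (-57 + 4*(1/8))*(-79) = (-57 + 1/2)*(-79) = -113/2*(-79) = 8927/2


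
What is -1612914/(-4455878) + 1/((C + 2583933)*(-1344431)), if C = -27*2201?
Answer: 2737134514648709363/7561678717447916754 ≈ 0.36197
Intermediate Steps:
C = -59427
-1612914/(-4455878) + 1/((C + 2583933)*(-1344431)) = -1612914/(-4455878) + 1/((-59427 + 2583933)*(-1344431)) = -1612914*(-1/4455878) - 1/1344431/2524506 = 806457/2227939 + (1/2524506)*(-1/1344431) = 806457/2227939 - 1/3394024126086 = 2737134514648709363/7561678717447916754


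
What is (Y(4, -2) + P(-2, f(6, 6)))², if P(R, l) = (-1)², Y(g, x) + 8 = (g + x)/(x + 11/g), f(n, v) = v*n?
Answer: 169/9 ≈ 18.778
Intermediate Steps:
f(n, v) = n*v
Y(g, x) = -8 + (g + x)/(x + 11/g)
P(R, l) = 1
(Y(4, -2) + P(-2, f(6, 6)))² = ((-88 + 4² - 7*4*(-2))/(11 + 4*(-2)) + 1)² = ((-88 + 16 + 56)/(11 - 8) + 1)² = (-16/3 + 1)² = (-13/3)² = 169/9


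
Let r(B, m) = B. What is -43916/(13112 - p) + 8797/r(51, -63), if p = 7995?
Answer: 2516149/15351 ≈ 163.91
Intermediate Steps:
-43916/(13112 - p) + 8797/r(51, -63) = -43916/(13112 - 1*7995) + 8797/51 = -43916/(13112 - 7995) + 8797*(1/51) = -43916/5117 + 8797/51 = 2516149/15351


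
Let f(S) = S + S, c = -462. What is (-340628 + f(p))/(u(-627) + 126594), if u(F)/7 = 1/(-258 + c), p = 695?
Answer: -244251360/91147673 ≈ -2.6797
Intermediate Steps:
u(F) = -7/720 (u(F) = 7/(-258 - 462) = 7/(-720) = 7*(-1/720) = -7/720)
f(S) = 2*S
(-340628 + f(p))/(u(-627) + 126594) = (-340628 + 2*695)/(-7/720 + 126594) = (-340628 + 1390)/(91147673/720) = -339238*720/91147673 = -244251360/91147673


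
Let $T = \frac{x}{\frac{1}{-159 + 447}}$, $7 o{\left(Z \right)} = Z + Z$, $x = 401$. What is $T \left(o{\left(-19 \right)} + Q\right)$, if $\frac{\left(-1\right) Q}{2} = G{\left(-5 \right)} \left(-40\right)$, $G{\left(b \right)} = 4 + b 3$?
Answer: $- \frac{715794624}{7} \approx -1.0226 \cdot 10^{8}$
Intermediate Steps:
$o{\left(Z \right)} = \frac{2 Z}{7}$ ($o{\left(Z \right)} = \frac{Z + Z}{7} = \frac{2 Z}{7}$)
$G{\left(b \right)} = 4 + 3 b$
$T = 115488$ ($T = \frac{401}{\frac{1}{-159 + 447}} = \frac{401}{\frac{1}{288}} = 401 \frac{1}{\frac{1}{288}} = 401 \cdot 288 = 115488$)
$Q = -880$ ($Q = - 2 \left(4 + 3 \left(-5\right)\right) \left(-40\right) = - 2 \left(4 - 15\right) \left(-40\right) = - 2 \left(\left(-11\right) \left(-40\right)\right) = \left(-2\right) 440 = -880$)
$T \left(o{\left(-19 \right)} + Q\right) = 115488 \left(\frac{2}{7} \left(-19\right) - 880\right) = 115488 \left(- \frac{38}{7} - 880\right) = 115488 \left(- \frac{6198}{7}\right) = - \frac{715794624}{7}$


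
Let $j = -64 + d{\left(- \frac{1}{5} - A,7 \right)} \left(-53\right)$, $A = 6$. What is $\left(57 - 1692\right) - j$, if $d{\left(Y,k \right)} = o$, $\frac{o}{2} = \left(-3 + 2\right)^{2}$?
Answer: $-1465$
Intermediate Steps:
$o = 2$ ($o = 2 \left(-3 + 2\right)^{2} = 2 \left(-1\right)^{2} = 2 \cdot 1 = 2$)
$d{\left(Y,k \right)} = 2$
$j = -170$ ($j = -64 + 2 \left(-53\right) = -64 - 106 = -170$)
$\left(57 - 1692\right) - j = \left(57 - 1692\right) - -170 = \left(57 - 1692\right) + 170 = -1635 + 170 = -1465$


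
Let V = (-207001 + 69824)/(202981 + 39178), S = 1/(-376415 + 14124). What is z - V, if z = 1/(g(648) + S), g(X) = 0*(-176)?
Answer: -87731889092/242159 ≈ -3.6229e+5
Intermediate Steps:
S = -1/362291 (S = 1/(-362291) = -1/362291 ≈ -2.7602e-6)
g(X) = 0
z = -362291 (z = 1/(0 - 1/362291) = 1/(-1/362291) = -362291)
V = -137177/242159 ≈ -0.56647
z - V = -362291 - 1*(-137177/242159) = -362291 + 137177/242159 = -87731889092/242159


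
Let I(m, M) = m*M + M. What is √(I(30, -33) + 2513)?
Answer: √1490 ≈ 38.601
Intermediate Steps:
I(m, M) = M + M*m (I(m, M) = M*m + M = M + M*m)
√(I(30, -33) + 2513) = √(-33*(1 + 30) + 2513) = √(-33*31 + 2513) = √(-1023 + 2513) = √1490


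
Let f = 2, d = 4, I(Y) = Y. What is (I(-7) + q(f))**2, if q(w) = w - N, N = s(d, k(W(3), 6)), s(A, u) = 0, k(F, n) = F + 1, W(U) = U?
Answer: 25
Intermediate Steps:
k(F, n) = 1 + F
N = 0
q(w) = w (q(w) = w - 1*0 = w + 0 = w)
(I(-7) + q(f))**2 = (-7 + 2)**2 = (-5)**2 = 25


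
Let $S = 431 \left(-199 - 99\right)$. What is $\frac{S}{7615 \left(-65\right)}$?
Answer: $\frac{128438}{494975} \approx 0.25948$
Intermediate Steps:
$S = -128438$ ($S = 431 \left(-298\right) = -128438$)
$\frac{S}{7615 \left(-65\right)} = - \frac{128438}{7615 \left(-65\right)} = - \frac{128438}{-494975} = \left(-128438\right) \left(- \frac{1}{494975}\right) = \frac{128438}{494975}$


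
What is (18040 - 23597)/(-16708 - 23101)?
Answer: 5557/39809 ≈ 0.13959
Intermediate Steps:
(18040 - 23597)/(-16708 - 23101) = -5557/(-39809) = -5557*(-1/39809) = 5557/39809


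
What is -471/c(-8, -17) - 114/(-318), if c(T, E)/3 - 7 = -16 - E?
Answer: -8169/424 ≈ -19.267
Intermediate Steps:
c(T, E) = -27 - 3*E (c(T, E) = 21 + 3*(-16 - E) = 21 + (-48 - 3*E) = -27 - 3*E)
-471/c(-8, -17) - 114/(-318) = -471/(-27 - 3*(-17)) - 114/(-318) = -471/(-27 + 51) - 114*(-1/318) = -471/24 + 19/53 = -471*1/24 + 19/53 = -157/8 + 19/53 = -8169/424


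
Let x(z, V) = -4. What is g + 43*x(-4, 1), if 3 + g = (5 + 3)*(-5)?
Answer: -215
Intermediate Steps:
g = -43 (g = -3 + (5 + 3)*(-5) = -3 + 8*(-5) = -3 - 40 = -43)
g + 43*x(-4, 1) = -43 + 43*(-4) = -43 - 172 = -215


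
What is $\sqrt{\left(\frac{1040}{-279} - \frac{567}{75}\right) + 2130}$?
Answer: $\frac{\sqrt{458118589}}{465} \approx 46.029$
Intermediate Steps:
$\sqrt{\left(\frac{1040}{-279} - \frac{567}{75}\right) + 2130} = \sqrt{\left(1040 \left(- \frac{1}{279}\right) - \frac{189}{25}\right) + 2130} = \sqrt{\left(- \frac{1040}{279} - \frac{189}{25}\right) + 2130} = \sqrt{- \frac{78731}{6975} + 2130} = \sqrt{\frac{14778019}{6975}} = \frac{\sqrt{458118589}}{465}$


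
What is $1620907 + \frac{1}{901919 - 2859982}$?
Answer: $\frac{3173838023140}{1958063} \approx 1.6209 \cdot 10^{6}$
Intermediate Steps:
$1620907 + \frac{1}{901919 - 2859982} = 1620907 + \frac{1}{-1958063} = 1620907 - \frac{1}{1958063} = \frac{3173838023140}{1958063}$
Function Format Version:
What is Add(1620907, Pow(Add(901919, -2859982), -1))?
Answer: Rational(3173838023140, 1958063) ≈ 1.6209e+6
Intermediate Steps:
Add(1620907, Pow(Add(901919, -2859982), -1)) = Add(1620907, Pow(-1958063, -1)) = Add(1620907, Rational(-1, 1958063)) = Rational(3173838023140, 1958063)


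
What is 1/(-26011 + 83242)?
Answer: 1/57231 ≈ 1.7473e-5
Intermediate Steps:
1/(-26011 + 83242) = 1/57231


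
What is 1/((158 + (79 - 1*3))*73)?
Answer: 1/17082 ≈ 5.8541e-5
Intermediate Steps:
1/((158 + (79 - 1*3))*73) = 1/((158 + (79 - 3))*73) = 1/((158 + 76)*73) = 1/(234*73) = 1/17082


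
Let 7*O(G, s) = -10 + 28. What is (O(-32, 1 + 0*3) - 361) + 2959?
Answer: 18204/7 ≈ 2600.6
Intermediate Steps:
O(G, s) = 18/7 (O(G, s) = (-10 + 28)/7 = (⅐)*18 = 18/7)
(O(-32, 1 + 0*3) - 361) + 2959 = (18/7 - 361) + 2959 = -2509/7 + 2959 = 18204/7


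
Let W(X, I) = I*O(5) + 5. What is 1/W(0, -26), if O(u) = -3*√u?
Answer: -1/6079 + 78*√5/30395 ≈ 0.0055737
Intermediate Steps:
W(X, I) = 5 - 3*I*√5 (W(X, I) = I*(-3*√5) + 5 = -3*I*√5 + 5 = 5 - 3*I*√5)
1/W(0, -26) = 1/(5 - 3*(-26)*√5) = 1/(5 + 78*√5)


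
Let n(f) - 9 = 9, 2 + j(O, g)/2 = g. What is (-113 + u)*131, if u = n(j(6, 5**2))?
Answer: -12445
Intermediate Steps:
j(O, g) = -4 + 2*g
n(f) = 18 (n(f) = 9 + 9 = 18)
u = 18
(-113 + u)*131 = (-113 + 18)*131 = -95*131 = -12445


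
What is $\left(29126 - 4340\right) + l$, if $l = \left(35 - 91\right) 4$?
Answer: $24562$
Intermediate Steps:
$l = -224$ ($l = \left(-56\right) 4 = -224$)
$\left(29126 - 4340\right) + l = \left(29126 - 4340\right) - 224 = 24786 - 224 = 24562$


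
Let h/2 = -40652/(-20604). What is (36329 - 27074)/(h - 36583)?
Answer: -47672505/188418707 ≈ -0.25301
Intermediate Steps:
h = 20326/5151 (h = 2*(-40652/(-20604)) = 2*(-40652*(-1/20604)) = 2*(10163/5151) = 20326/5151 ≈ 3.9460)
(36329 - 27074)/(h - 36583) = (36329 - 27074)/(20326/5151 - 36583) = 9255/(-188418707/5151) = 9255*(-5151/188418707) = -47672505/188418707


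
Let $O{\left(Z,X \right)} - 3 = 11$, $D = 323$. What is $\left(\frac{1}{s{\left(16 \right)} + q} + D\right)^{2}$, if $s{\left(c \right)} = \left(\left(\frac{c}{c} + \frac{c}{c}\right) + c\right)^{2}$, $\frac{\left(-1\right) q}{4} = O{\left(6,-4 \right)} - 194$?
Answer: $\frac{113712607369}{1089936} \approx 1.0433 \cdot 10^{5}$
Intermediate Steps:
$O{\left(Z,X \right)} = 14$ ($O{\left(Z,X \right)} = 3 + 11 = 14$)
$q = 720$ ($q = - 4 \left(14 - 194\right) = \left(-4\right) \left(-180\right) = 720$)
$s{\left(c \right)} = \left(2 + c\right)^{2}$ ($s{\left(c \right)} = \left(\left(1 + 1\right) + c\right)^{2} = \left(2 + c\right)^{2}$)
$\left(\frac{1}{s{\left(16 \right)} + q} + D\right)^{2} = \left(\frac{1}{\left(2 + 16\right)^{2} + 720} + 323\right)^{2} = \left(\frac{1}{18^{2} + 720} + 323\right)^{2} = \left(\frac{1}{324 + 720} + 323\right)^{2} = \left(\frac{1}{1044} + 323\right)^{2} = \left(\frac{337213}{1044}\right)^{2} = \frac{113712607369}{1089936}$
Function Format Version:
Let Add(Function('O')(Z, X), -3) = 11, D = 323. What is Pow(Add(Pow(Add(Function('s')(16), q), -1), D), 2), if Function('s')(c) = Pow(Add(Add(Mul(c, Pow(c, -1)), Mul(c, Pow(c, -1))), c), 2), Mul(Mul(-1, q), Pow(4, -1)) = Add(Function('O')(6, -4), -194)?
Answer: Rational(113712607369, 1089936) ≈ 1.0433e+5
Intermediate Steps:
Function('O')(Z, X) = 14 (Function('O')(Z, X) = Add(3, 11) = 14)
q = 720 (q = Mul(-4, Add(14, -194)) = Mul(-4, -180) = 720)
Function('s')(c) = Pow(Add(2, c), 2) (Function('s')(c) = Pow(Add(Add(1, 1), c), 2) = Pow(Add(2, c), 2))
Pow(Add(Pow(Add(Function('s')(16), q), -1), D), 2) = Pow(Add(Pow(Add(Pow(Add(2, 16), 2), 720), -1), 323), 2) = Pow(Add(Pow(Add(Pow(18, 2), 720), -1), 323), 2) = Pow(Add(Pow(Add(324, 720), -1), 323), 2) = Pow(Add(Pow(1044, -1), 323), 2) = Pow(Add(Rational(1, 1044), 323), 2) = Pow(Rational(337213, 1044), 2) = Rational(113712607369, 1089936)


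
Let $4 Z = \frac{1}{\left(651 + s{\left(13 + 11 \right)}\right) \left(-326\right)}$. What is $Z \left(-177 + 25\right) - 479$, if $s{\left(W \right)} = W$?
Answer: $- \frac{52701956}{110025} \approx -479.0$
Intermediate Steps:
$Z = - \frac{1}{880200}$ ($Z = \frac{\frac{1}{651 + \left(13 + 11\right)} \frac{1}{-326}}{4} = \frac{\frac{1}{651 + 24} \left(- \frac{1}{326}\right)}{4} = \frac{\frac{1}{675} \left(- \frac{1}{326}\right)}{4} = \frac{1}{4} \left(- \frac{1}{220050}\right) = - \frac{1}{880200} \approx -1.1361 \cdot 10^{-6}$)
$Z \left(-177 + 25\right) - 479 = - \frac{-177 + 25}{880200} - 479 = \left(- \frac{1}{880200}\right) \left(-152\right) - 479 = \frac{19}{110025} - 479 = - \frac{52701956}{110025}$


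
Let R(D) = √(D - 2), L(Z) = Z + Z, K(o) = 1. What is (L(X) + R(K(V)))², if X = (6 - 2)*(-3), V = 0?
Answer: (24 - I)² ≈ 575.0 - 48.0*I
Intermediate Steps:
X = -12 (X = 4*(-3) = -12)
L(Z) = 2*Z
R(D) = √(-2 + D)
(L(X) + R(K(V)))² = (2*(-12) + √(-2 + 1))² = (-24 + √(-1))² = (-24 + I)²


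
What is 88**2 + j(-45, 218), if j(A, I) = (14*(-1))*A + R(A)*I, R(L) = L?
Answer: -1436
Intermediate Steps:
j(A, I) = -14*A + A*I (j(A, I) = (14*(-1))*A + A*I = -14*A + A*I)
88**2 + j(-45, 218) = 88**2 - 45*(-14 + 218) = 7744 - 45*204 = 7744 - 9180 = -1436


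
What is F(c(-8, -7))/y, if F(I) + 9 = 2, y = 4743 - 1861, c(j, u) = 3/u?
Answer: -7/2882 ≈ -0.0024289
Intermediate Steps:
y = 2882
F(I) = -7 (F(I) = -9 + 2 = -7)
F(c(-8, -7))/y = -7/2882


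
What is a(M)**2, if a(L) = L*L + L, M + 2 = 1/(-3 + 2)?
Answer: 36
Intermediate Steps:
M = -3 (M = -2 + 1/(-3 + 2) = -2 + 1/(-1) = -2 - 1 = -3)
a(L) = L + L**2 (a(L) = L**2 + L = L + L**2)
a(M)**2 = (-3*(1 - 3))**2 = (-3*(-2))**2 = 6**2 = 36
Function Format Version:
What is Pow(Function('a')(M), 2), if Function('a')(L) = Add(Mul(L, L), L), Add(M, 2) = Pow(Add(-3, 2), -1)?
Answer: 36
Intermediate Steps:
M = -3 (M = Add(-2, Pow(Add(-3, 2), -1)) = Add(-2, Pow(-1, -1)) = Add(-2, -1) = -3)
Function('a')(L) = Add(L, Pow(L, 2)) (Function('a')(L) = Add(Pow(L, 2), L) = Add(L, Pow(L, 2)))
Pow(Function('a')(M), 2) = Pow(Mul(-3, Add(1, -3)), 2) = Pow(Mul(-3, -2), 2) = Pow(6, 2) = 36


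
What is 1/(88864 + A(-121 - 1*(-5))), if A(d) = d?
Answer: 1/88748 ≈ 1.1268e-5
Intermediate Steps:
1/(88864 + A(-121 - 1*(-5))) = 1/(88864 + (-121 - 1*(-5))) = 1/(88864 + (-121 + 5)) = 1/(88864 - 116) = 1/88748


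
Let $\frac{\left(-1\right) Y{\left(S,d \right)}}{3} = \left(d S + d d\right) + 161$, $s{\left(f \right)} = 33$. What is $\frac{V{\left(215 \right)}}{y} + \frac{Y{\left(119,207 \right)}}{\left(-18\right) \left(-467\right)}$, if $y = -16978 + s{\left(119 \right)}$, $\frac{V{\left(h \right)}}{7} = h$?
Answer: $- \frac{230085529}{9495978} \approx -24.23$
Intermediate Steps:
$Y{\left(S,d \right)} = -483 - 3 d^{2} - 3 S d$ ($Y{\left(S,d \right)} = - 3 \left(\left(d S + d d\right) + 161\right) = - 3 \left(\left(S d + d^{2}\right) + 161\right) = - 3 \left(\left(d^{2} + S d\right) + 161\right) = - 3 \left(161 + d^{2} + S d\right) = -483 - 3 d^{2} - 3 S d$)
$V{\left(h \right)} = 7 h$
$y = -16945$ ($y = -16978 + 33 = -16945$)
$\frac{V{\left(215 \right)}}{y} + \frac{Y{\left(119,207 \right)}}{\left(-18\right) \left(-467\right)} = \frac{7 \cdot 215}{-16945} + \frac{-483 - 3 \cdot 207^{2} - 357 \cdot 207}{\left(-18\right) \left(-467\right)} = 1505 \left(- \frac{1}{16945}\right) + \frac{-483 - 128547 - 73899}{8406} = - \frac{301}{3389} + \left(-483 - 128547 - 73899\right) \frac{1}{8406} = - \frac{301}{3389} - \frac{67643}{2802} = - \frac{230085529}{9495978}$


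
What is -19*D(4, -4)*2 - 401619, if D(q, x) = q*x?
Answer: -401011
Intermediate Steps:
-19*D(4, -4)*2 - 401619 = -76*(-4)*2 - 401619 = -19*(-16)*2 - 401619 = 304*2 - 401619 = 608 - 401619 = -401011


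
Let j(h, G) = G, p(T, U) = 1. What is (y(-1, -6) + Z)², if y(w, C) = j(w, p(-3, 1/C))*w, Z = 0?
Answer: 1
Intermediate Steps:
y(w, C) = w (y(w, C) = 1*w = w)
(y(-1, -6) + Z)² = (-1 + 0)² = (-1)² = 1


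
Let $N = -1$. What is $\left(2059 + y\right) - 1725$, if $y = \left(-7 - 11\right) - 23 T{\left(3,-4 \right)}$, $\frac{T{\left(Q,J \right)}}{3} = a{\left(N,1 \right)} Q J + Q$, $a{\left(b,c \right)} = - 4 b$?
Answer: $3421$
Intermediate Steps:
$T{\left(Q,J \right)} = 3 Q + 12 J Q$ ($T{\left(Q,J \right)} = 3 \left(\left(-4\right) \left(-1\right) Q J + Q\right) = 3 \left(4 Q J + Q\right) = 3 \left(4 J Q + Q\right) = 3 \left(Q + 4 J Q\right) = 3 Q + 12 J Q$)
$y = 3087$ ($y = \left(-7 - 11\right) - 23 \cdot 3 \cdot 3 \left(1 + 4 \left(-4\right)\right) = \left(-7 - 11\right) - 23 \cdot 3 \cdot 3 \left(1 - 16\right) = -18 - 23 \cdot 3 \cdot 3 \left(-15\right) = -18 - -3105 = -18 + 3105 = 3087$)
$\left(2059 + y\right) - 1725 = \left(2059 + 3087\right) - 1725 = 5146 - 1725 = 3421$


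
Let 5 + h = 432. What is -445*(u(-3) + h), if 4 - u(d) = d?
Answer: -193130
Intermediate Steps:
h = 427 (h = -5 + 432 = 427)
u(d) = 4 - d
-445*(u(-3) + h) = -445*((4 - 1*(-3)) + 427) = -445*((4 + 3) + 427) = -445*(7 + 427) = -445*434 = -193130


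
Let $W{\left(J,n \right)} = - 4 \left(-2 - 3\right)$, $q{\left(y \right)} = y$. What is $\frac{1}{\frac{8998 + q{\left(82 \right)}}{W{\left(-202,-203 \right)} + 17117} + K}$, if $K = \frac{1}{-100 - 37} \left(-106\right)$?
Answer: $\frac{2347769}{3060482} \approx 0.76712$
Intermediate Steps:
$W{\left(J,n \right)} = 20$ ($W{\left(J,n \right)} = \left(-4\right) \left(-5\right) = 20$)
$K = \frac{106}{137}$ ($K = \frac{1}{-137} \left(-106\right) = \left(- \frac{1}{137}\right) \left(-106\right) = \frac{106}{137} \approx 0.77372$)
$\frac{1}{\frac{8998 + q{\left(82 \right)}}{W{\left(-202,-203 \right)} + 17117} + K} = \frac{1}{\frac{8998 + 82}{20 + 17117} + \frac{106}{137}} = \frac{1}{\frac{9080}{17137} + \frac{106}{137}} = \frac{1}{\frac{3060482}{2347769}} = \frac{2347769}{3060482}$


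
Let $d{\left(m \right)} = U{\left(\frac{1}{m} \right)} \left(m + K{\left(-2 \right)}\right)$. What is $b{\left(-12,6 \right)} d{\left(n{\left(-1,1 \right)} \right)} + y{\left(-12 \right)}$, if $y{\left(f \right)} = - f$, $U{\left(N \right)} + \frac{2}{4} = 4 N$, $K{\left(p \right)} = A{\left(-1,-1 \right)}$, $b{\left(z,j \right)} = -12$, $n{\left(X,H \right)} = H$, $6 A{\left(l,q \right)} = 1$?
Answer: $-37$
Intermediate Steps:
$A{\left(l,q \right)} = \frac{1}{6}$ ($A{\left(l,q \right)} = \frac{1}{6} \cdot 1 = \frac{1}{6}$)
$K{\left(p \right)} = \frac{1}{6}$
$U{\left(N \right)} = - \frac{1}{2} + 4 N$
$d{\left(m \right)} = \left(- \frac{1}{2} + \frac{4}{m}\right) \left(\frac{1}{6} + m\right)$ ($d{\left(m \right)} = \left(- \frac{1}{2} + \frac{4}{m}\right) \left(m + \frac{1}{6}\right) = \left(- \frac{1}{2} + \frac{4}{m}\right) \left(\frac{1}{6} + m\right)$)
$b{\left(-12,6 \right)} d{\left(n{\left(-1,1 \right)} \right)} + y{\left(-12 \right)} = - 12 \left(\frac{47}{12} - \frac{1}{2} + \frac{2}{3 \cdot 1}\right) - -12 = - 12 \left(\frac{47}{12} - \frac{1}{2} + \frac{2}{3} \cdot 1\right) + 12 = - 12 \left(\frac{47}{12} - \frac{1}{2} + \frac{2}{3}\right) + 12 = \left(-12\right) \frac{49}{12} + 12 = -49 + 12 = -37$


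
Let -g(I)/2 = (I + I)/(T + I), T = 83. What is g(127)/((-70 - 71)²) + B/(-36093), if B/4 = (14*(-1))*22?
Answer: 854212846/25114772655 ≈ 0.034012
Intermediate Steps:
g(I) = -4*I/(83 + I) (g(I) = -2*(I + I)/(83 + I) = -2*2*I/(83 + I) = -4*I/(83 + I))
B = -1232 (B = 4*((14*(-1))*22) = 4*(-14*22) = 4*(-308) = -1232)
g(127)/((-70 - 71)²) + B/(-36093) = (-4*127/(83 + 127))/((-70 - 71)²) - 1232/(-36093) = (-4*127/210)/((-141)²) - 1232*(-1/36093) = -4*127*1/210/19881 + 1232/36093 = -254/105*1/19881 + 1232/36093 = -254/2087505 + 1232/36093 = 854212846/25114772655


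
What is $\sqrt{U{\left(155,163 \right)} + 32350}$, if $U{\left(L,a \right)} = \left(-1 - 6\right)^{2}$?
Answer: $\sqrt{32399} \approx 180.0$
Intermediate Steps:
$U{\left(L,a \right)} = 49$ ($U{\left(L,a \right)} = \left(-7\right)^{2} = 49$)
$\sqrt{U{\left(155,163 \right)} + 32350} = \sqrt{49 + 32350} = \sqrt{32399}$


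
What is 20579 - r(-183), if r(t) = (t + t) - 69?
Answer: 21014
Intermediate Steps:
r(t) = -69 + 2*t (r(t) = 2*t - 69 = -69 + 2*t)
20579 - r(-183) = 20579 - (-69 + 2*(-183)) = 20579 - (-69 - 366) = 20579 - 1*(-435) = 20579 + 435 = 21014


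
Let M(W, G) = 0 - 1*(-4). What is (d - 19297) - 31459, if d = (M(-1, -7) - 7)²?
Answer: -50747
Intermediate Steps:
M(W, G) = 4 (M(W, G) = 0 + 4 = 4)
d = 9 (d = (4 - 7)² = (-3)² = 9)
(d - 19297) - 31459 = (9 - 19297) - 31459 = -19288 - 31459 = -50747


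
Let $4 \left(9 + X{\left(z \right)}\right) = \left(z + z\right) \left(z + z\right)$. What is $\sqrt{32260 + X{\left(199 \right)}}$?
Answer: $2 \sqrt{17963} \approx 268.05$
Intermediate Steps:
$X{\left(z \right)} = -9 + z^{2}$ ($X{\left(z \right)} = -9 + \frac{\left(z + z\right) \left(z + z\right)}{4} = -9 + \frac{2 z 2 z}{4} = -9 + \frac{4 z^{2}}{4} = -9 + z^{2}$)
$\sqrt{32260 + X{\left(199 \right)}} = \sqrt{32260 - \left(9 - 199^{2}\right)} = \sqrt{32260 + \left(-9 + 39601\right)} = \sqrt{32260 + 39592} = \sqrt{71852} = 2 \sqrt{17963}$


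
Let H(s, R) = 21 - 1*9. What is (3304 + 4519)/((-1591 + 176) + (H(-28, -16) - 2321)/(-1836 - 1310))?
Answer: -24611158/4449281 ≈ -5.5315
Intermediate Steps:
H(s, R) = 12 (H(s, R) = 21 - 9 = 12)
(3304 + 4519)/((-1591 + 176) + (H(-28, -16) - 2321)/(-1836 - 1310)) = (3304 + 4519)/((-1591 + 176) + (12 - 2321)/(-1836 - 1310)) = 7823/(-1415 - 2309/(-3146)) = 7823/(-1415 - 2309*(-1/3146)) = 7823/(-1415 + 2309/3146) = 7823/(-4449281/3146) = 7823*(-3146/4449281) = -24611158/4449281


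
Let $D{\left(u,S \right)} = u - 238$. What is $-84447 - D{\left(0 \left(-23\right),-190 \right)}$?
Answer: $-84209$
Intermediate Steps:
$D{\left(u,S \right)} = -238 + u$
$-84447 - D{\left(0 \left(-23\right),-190 \right)} = -84447 - \left(-238 + 0 \left(-23\right)\right) = -84447 - \left(-238 + 0\right) = -84447 - -238 = -84447 + 238 = -84209$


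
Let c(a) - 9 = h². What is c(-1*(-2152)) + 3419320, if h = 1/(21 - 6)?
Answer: 769349026/225 ≈ 3.4193e+6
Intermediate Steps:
h = 1/15 ≈ 0.066667
c(a) = 2026/225 (c(a) = 9 + (1/15)² = 9 + 1/225 = 2026/225)
c(-1*(-2152)) + 3419320 = 2026/225 + 3419320 = 769349026/225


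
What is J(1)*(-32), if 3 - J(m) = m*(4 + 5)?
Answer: 192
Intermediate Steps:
J(m) = 3 - 9*m (J(m) = 3 - m*(4 + 5) = 3 - m*9 = 3 - 9*m)
J(1)*(-32) = (3 - 9*1)*(-32) = (3 - 9)*(-32) = -6*(-32) = 192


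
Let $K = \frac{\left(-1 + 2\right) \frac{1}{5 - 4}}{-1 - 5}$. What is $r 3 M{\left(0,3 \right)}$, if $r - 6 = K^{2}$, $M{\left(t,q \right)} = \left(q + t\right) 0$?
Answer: $0$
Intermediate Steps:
$K = - \frac{1}{6}$ ($K = \frac{1 \cdot 1^{-1}}{-6} = 1 \cdot 1 \left(- \frac{1}{6}\right) = 1 \left(- \frac{1}{6}\right) = - \frac{1}{6} \approx -0.16667$)
$M{\left(t,q \right)} = 0$
$r = \frac{217}{36}$ ($r = 6 + \left(- \frac{1}{6}\right)^{2} = 6 + \frac{1}{36} = \frac{217}{36} \approx 6.0278$)
$r 3 M{\left(0,3 \right)} = \frac{217}{36} \cdot 3 \cdot 0 = \frac{217}{12} \cdot 0 = 0$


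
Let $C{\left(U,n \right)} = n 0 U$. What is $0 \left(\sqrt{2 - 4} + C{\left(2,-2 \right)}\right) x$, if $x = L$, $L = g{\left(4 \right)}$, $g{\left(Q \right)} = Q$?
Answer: $0$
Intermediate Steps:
$C{\left(U,n \right)} = 0$ ($C{\left(U,n \right)} = 0 U = 0$)
$L = 4$
$x = 4$
$0 \left(\sqrt{2 - 4} + C{\left(2,-2 \right)}\right) x = 0 \left(\sqrt{2 - 4} + 0\right) 4 = 0 \left(\sqrt{-2} + 0\right) 4 = 0 \left(i \sqrt{2} + 0\right) 4 = 0 i \sqrt{2} \cdot 4 = 0 \cdot 4 i \sqrt{2} = 0$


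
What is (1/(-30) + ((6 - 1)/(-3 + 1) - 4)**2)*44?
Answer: 27863/15 ≈ 1857.5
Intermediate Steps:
(1/(-30) + ((6 - 1)/(-3 + 1) - 4)**2)*44 = (-1/30 + (5/(-2) - 4)**2)*44 = (-1/30 + (5*(-1/2) - 4)**2)*44 = (-1/30 + (-5/2 - 4)**2)*44 = (-1/30 + (-13/2)**2)*44 = (-1/30 + 169/4)*44 = (2533/60)*44 = 27863/15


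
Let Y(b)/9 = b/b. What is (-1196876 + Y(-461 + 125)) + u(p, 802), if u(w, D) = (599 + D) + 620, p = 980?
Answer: -1194846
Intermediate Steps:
Y(b) = 9 (Y(b) = 9*(b/b) = 9*1 = 9)
u(w, D) = 1219 + D
(-1196876 + Y(-461 + 125)) + u(p, 802) = (-1196876 + 9) + (1219 + 802) = -1196867 + 2021 = -1194846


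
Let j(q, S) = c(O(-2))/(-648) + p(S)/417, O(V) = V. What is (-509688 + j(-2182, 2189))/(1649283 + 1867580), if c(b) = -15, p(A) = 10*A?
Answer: -2185899391/15084327816 ≈ -0.14491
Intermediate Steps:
j(q, S) = 5/216 + 10*S/417 (j(q, S) = -15/(-648) + (10*S)/417 = -15*(-1/648) + (10*S)*(1/417) = 5/216 + 10*S/417)
(-509688 + j(-2182, 2189))/(1649283 + 1867580) = (-509688 + (5/216 + (10/417)*2189))/(1649283 + 1867580) = (-509688 + (5/216 + 21890/417))/3516863 = (-509688 + 1576775/30024)*(1/3516863) = -15301295737/30024*1/3516863 = -2185899391/15084327816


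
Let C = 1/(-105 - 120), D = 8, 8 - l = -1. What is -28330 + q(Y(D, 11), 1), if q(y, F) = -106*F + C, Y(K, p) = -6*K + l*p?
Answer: -6398101/225 ≈ -28436.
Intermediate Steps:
l = 9 (l = 8 - 1*(-1) = 8 + 1 = 9)
C = -1/225 (C = 1/(-225) = -1/225 ≈ -0.0044444)
Y(K, p) = -6*K + 9*p
q(y, F) = -1/225 - 106*F (q(y, F) = -106*F - 1/225 = -1/225 - 106*F)
-28330 + q(Y(D, 11), 1) = -28330 + (-1/225 - 106*1) = -28330 + (-1/225 - 106) = -28330 - 23851/225 = -6398101/225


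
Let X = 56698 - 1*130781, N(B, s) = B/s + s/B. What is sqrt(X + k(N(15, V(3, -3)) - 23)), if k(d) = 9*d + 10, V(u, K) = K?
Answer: I*sqrt(1858170)/5 ≈ 272.63*I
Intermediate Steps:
X = -74083 (X = 56698 - 130781 = -74083)
k(d) = 10 + 9*d
sqrt(X + k(N(15, V(3, -3)) - 23)) = sqrt(-74083 + (10 + 9*((15/(-3) - 3/15) - 23))) = sqrt(-74083 + (10 + 9*((15*(-1/3) - 3*1/15) - 23))) = sqrt(-74083 + (10 + 9*((-5 - 1/5) - 23))) = sqrt(-74083 + (10 + 9*(-26/5 - 23))) = sqrt(-74083 + (10 + 9*(-141/5))) = sqrt(-74083 + (10 - 1269/5)) = sqrt(-74083 - 1219/5) = sqrt(-371634/5) = I*sqrt(1858170)/5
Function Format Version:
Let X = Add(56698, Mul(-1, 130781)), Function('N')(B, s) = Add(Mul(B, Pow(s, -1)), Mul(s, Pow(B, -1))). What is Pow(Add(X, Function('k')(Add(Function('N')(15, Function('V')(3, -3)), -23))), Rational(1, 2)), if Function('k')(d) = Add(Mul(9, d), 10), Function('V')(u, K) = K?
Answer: Mul(Rational(1, 5), I, Pow(1858170, Rational(1, 2))) ≈ Mul(272.63, I)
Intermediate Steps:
X = -74083 (X = Add(56698, -130781) = -74083)
Function('k')(d) = Add(10, Mul(9, d))
Pow(Add(X, Function('k')(Add(Function('N')(15, Function('V')(3, -3)), -23))), Rational(1, 2)) = Pow(Add(-74083, Add(10, Mul(9, Add(Add(Mul(15, Pow(-3, -1)), Mul(-3, Pow(15, -1))), -23)))), Rational(1, 2)) = Pow(Add(-74083, Add(10, Mul(9, Add(Add(Mul(15, Rational(-1, 3)), Mul(-3, Rational(1, 15))), -23)))), Rational(1, 2)) = Pow(Add(-74083, Add(10, Mul(9, Add(Add(-5, Rational(-1, 5)), -23)))), Rational(1, 2)) = Pow(Add(-74083, Add(10, Mul(9, Add(Rational(-26, 5), -23)))), Rational(1, 2)) = Pow(Add(-74083, Add(10, Mul(9, Rational(-141, 5)))), Rational(1, 2)) = Pow(Add(-74083, Add(10, Rational(-1269, 5))), Rational(1, 2)) = Pow(Add(-74083, Rational(-1219, 5)), Rational(1, 2)) = Pow(Rational(-371634, 5), Rational(1, 2)) = Mul(Rational(1, 5), I, Pow(1858170, Rational(1, 2)))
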